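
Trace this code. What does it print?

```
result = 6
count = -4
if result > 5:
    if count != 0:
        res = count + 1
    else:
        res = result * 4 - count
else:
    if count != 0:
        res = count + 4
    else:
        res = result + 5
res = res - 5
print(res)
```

result=6, count=-4
result > 5 is True; count != 0 is True
→ res = count + 1 = -3
res = (-3)-5 = -8

-8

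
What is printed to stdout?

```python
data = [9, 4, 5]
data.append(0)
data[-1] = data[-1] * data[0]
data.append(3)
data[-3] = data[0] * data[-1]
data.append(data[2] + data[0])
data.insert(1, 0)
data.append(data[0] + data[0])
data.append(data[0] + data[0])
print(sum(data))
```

115

append 0 → [9, 4, 5, 0]
data[-1] = data[-1]*data[0] = 0*9 = 0 → [9, 4, 5, 0]
append 3 → [9, 4, 5, 0, 3]
data[-3] = data[0]*data[-1] = 9*3 = 27 → [9, 4, 27, 0, 3]
append data[2]+data[0] = 27+9 = 36 → [9, 4, 27, 0, 3, 36]
insert 0 at 1 → [9, 0, 4, 27, 0, 3, 36]
append data[0]+data[0] = 9+9 = 18 → [9, 0, 4, 27, 0, 3, 36, 18]
append data[0]+data[0] = 9+9 = 18 → [9, 0, 4, 27, 0, 3, 36, 18, 18]
sum = 115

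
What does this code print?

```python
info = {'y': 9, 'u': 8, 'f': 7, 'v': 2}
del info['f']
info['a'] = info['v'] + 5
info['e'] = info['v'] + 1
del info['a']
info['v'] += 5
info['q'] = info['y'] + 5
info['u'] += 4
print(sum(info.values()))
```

45

del 'f' → {'y': 9, 'u': 8, 'v': 2}
info['a'] = info['v']+5 = 7 → {'y': 9, 'u': 8, 'v': 2, 'a': 7}
info['e'] = info['v']+1 = 3 → {'y': 9, 'u': 8, 'v': 2, 'a': 7, 'e': 3}
del 'a' → {'y': 9, 'u': 8, 'v': 2, 'e': 3}
info['v'] = 2+5 = 7 → {'y': 9, 'u': 8, 'v': 7, 'e': 3}
info['q'] = info['y']+5 = 14 → {'y': 9, 'u': 8, 'v': 7, 'e': 3, 'q': 14}
info['u'] = 8+4 = 12 → {'y': 9, 'u': 12, 'v': 7, 'e': 3, 'q': 14}
sum of values = 45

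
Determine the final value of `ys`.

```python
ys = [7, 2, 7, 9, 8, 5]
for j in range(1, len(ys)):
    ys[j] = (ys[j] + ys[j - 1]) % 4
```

j=1: ys[1] = (2+7)%4 = 1 → [7, 1, 7, 9, 8, 5]
j=2: ys[2] = (7+1)%4 = 0 → [7, 1, 0, 9, 8, 5]
j=3: ys[3] = (9+0)%4 = 1 → [7, 1, 0, 1, 8, 5]
j=4: ys[4] = (8+1)%4 = 1 → [7, 1, 0, 1, 1, 5]
j=5: ys[5] = (5+1)%4 = 2 → [7, 1, 0, 1, 1, 2]

[7, 1, 0, 1, 1, 2]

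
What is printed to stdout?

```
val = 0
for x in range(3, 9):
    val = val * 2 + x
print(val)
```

246

x=3: val = 0*2+3 = 3
x=4: val = 3*2+4 = 10
x=5: val = 10*2+5 = 25
x=6: val = 25*2+6 = 56
x=7: val = 56*2+7 = 119
x=8: val = 119*2+8 = 246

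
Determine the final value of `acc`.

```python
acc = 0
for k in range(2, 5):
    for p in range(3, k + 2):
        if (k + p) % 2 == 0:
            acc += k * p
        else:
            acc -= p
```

k=2,p=3: odd sum, acc = 0-3 = -3
k=3,p=3: even sum, acc = (-3)+9 = 6
k=3,p=4: odd sum, acc = 6-4 = 2
k=4,p=3: odd sum, acc = 2-3 = -1
k=4,p=4: even sum, acc = (-1)+16 = 15
k=4,p=5: odd sum, acc = 15-5 = 10

10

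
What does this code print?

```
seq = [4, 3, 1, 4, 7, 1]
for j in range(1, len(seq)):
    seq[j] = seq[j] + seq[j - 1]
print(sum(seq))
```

70

j=1: seq[1] = 3+4 = 7 → [4, 7, 1, 4, 7, 1]
j=2: seq[2] = 1+7 = 8 → [4, 7, 8, 4, 7, 1]
j=3: seq[3] = 4+8 = 12 → [4, 7, 8, 12, 7, 1]
j=4: seq[4] = 7+12 = 19 → [4, 7, 8, 12, 19, 1]
j=5: seq[5] = 1+19 = 20 → [4, 7, 8, 12, 19, 20]
sum = 70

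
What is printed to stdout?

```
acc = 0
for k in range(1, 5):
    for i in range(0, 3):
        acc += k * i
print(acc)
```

30

k=1,i=0: acc = 0+0 = 0
k=1,i=1: acc = 0+1 = 1
k=1,i=2: acc = 1+2 = 3
k=2,i=0: acc = 3+0 = 3
k=2,i=1: acc = 3+2 = 5
k=2,i=2: acc = 5+4 = 9
k=3,i=0: acc = 9+0 = 9
k=3,i=1: acc = 9+3 = 12
k=3,i=2: acc = 12+6 = 18
k=4,i=0: acc = 18+0 = 18
k=4,i=1: acc = 18+4 = 22
k=4,i=2: acc = 22+8 = 30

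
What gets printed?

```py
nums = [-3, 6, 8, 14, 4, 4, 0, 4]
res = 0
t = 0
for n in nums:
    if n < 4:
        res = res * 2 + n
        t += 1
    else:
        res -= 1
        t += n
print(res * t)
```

n=-3: <4, res = 0*2+(-3) = -3; t=1
n=6: not <4, res = (-3)-1 = -4; t=7
n=8: not <4, res = (-4)-1 = -5; t=15
n=14: not <4, res = (-5)-1 = -6; t=29
n=4: not <4, res = (-6)-1 = -7; t=33
n=4: not <4, res = (-7)-1 = -8; t=37
n=0: <4, res = (-8)*2+0 = -16; t=38
n=4: not <4, res = (-16)-1 = -17; t=42
res*t = (-17)*42 = -714

-714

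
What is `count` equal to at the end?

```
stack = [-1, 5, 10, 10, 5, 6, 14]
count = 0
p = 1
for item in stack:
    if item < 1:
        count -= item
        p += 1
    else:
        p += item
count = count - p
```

-51

item=-1: <1, count = 0-(-1) = 1; p=2
item=5: not <1; p=7
item=10: not <1; p=17
item=10: not <1; p=27
item=5: not <1; p=32
item=6: not <1; p=38
item=14: not <1; p=52
count-p = 1-52 = -51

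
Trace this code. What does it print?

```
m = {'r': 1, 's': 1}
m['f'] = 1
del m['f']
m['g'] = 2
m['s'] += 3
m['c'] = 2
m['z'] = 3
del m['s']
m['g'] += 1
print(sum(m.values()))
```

m['f'] = 1 → {'r': 1, 's': 1, 'f': 1}
del 'f' → {'r': 1, 's': 1}
m['g'] = 2 → {'r': 1, 's': 1, 'g': 2}
m['s'] = 1+3 = 4 → {'r': 1, 's': 4, 'g': 2}
m['c'] = 2 → {'r': 1, 's': 4, 'g': 2, 'c': 2}
m['z'] = 3 → {'r': 1, 's': 4, 'g': 2, 'c': 2, 'z': 3}
del 's' → {'r': 1, 'g': 2, 'c': 2, 'z': 3}
m['g'] = 2+1 = 3 → {'r': 1, 'g': 3, 'c': 2, 'z': 3}
sum of values = 9

9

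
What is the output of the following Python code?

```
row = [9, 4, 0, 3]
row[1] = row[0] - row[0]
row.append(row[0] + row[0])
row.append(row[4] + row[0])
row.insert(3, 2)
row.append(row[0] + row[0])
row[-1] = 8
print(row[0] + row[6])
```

36

row[1] = row[0]-row[0] = 9-9 = 0 → [9, 0, 0, 3]
append row[0]+row[0] = 9+9 = 18 → [9, 0, 0, 3, 18]
append row[4]+row[0] = 18+9 = 27 → [9, 0, 0, 3, 18, 27]
insert 2 at 3 → [9, 0, 0, 2, 3, 18, 27]
append row[0]+row[0] = 9+9 = 18 → [9, 0, 0, 2, 3, 18, 27, 18]
row[-1] = 8 → [9, 0, 0, 2, 3, 18, 27, 8]
row[0]+row[6] = 9+27 = 36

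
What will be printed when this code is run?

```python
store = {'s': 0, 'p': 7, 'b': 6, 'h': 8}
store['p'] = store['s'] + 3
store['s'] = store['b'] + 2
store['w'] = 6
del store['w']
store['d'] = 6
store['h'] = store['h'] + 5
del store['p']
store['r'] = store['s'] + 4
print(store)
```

store['p'] = store['s']+3 = 3 → {'s': 0, 'p': 3, 'b': 6, 'h': 8}
store['s'] = store['b']+2 = 8 → {'s': 8, 'p': 3, 'b': 6, 'h': 8}
store['w'] = 6 → {'s': 8, 'p': 3, 'b': 6, 'h': 8, 'w': 6}
del 'w' → {'s': 8, 'p': 3, 'b': 6, 'h': 8}
store['d'] = 6 → {'s': 8, 'p': 3, 'b': 6, 'h': 8, 'd': 6}
store['h'] = store['h']+5 = 13 → {'s': 8, 'p': 3, 'b': 6, 'h': 13, 'd': 6}
del 'p' → {'s': 8, 'b': 6, 'h': 13, 'd': 6}
store['r'] = store['s']+4 = 12 → {'s': 8, 'b': 6, 'h': 13, 'd': 6, 'r': 12}

{'s': 8, 'b': 6, 'h': 13, 'd': 6, 'r': 12}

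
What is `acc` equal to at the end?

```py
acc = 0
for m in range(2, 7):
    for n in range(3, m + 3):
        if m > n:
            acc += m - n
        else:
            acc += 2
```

m=2,n=3: not 2>3, acc = 0+2 = 2
m=2,n=4: not 2>4, acc = 2+2 = 4
m=3,n=3: not 3>3, acc = 4+2 = 6
m=3,n=4: not 3>4, acc = 6+2 = 8
m=3,n=5: not 3>5, acc = 8+2 = 10
m=4,n=3: 4>3, acc = 10+1 = 11
m=4,n=4: not 4>4, acc = 11+2 = 13
m=4,n=5: not 4>5, acc = 13+2 = 15
m=4,n=6: not 4>6, acc = 15+2 = 17
m=5,n=3: 5>3, acc = 17+2 = 19
m=5,n=4: 5>4, acc = 19+1 = 20
m=5,n=5: not 5>5, acc = 20+2 = 22
m=5,n=6: not 5>6, acc = 22+2 = 24
m=5,n=7: not 5>7, acc = 24+2 = 26
m=6,n=3: 6>3, acc = 26+3 = 29
m=6,n=4: 6>4, acc = 29+2 = 31
m=6,n=5: 6>5, acc = 31+1 = 32
m=6,n=6: not 6>6, acc = 32+2 = 34
m=6,n=7: not 6>7, acc = 34+2 = 36
m=6,n=8: not 6>8, acc = 36+2 = 38

38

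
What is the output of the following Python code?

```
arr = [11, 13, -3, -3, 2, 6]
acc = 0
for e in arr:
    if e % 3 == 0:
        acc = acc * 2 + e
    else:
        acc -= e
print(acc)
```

-208

e=11: not %3==0, acc = 0-11 = -11
e=13: not %3==0, acc = (-11)-13 = -24
e=-3: %3==0, acc = (-24)*2+(-3) = -51
e=-3: %3==0, acc = (-51)*2+(-3) = -105
e=2: not %3==0, acc = (-105)-2 = -107
e=6: %3==0, acc = (-107)*2+6 = -208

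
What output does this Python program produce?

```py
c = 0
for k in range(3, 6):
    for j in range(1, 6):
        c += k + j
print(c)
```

k=3,j=1: c = 0+4 = 4
k=3,j=2: c = 4+5 = 9
k=3,j=3: c = 9+6 = 15
k=3,j=4: c = 15+7 = 22
k=3,j=5: c = 22+8 = 30
k=4,j=1: c = 30+5 = 35
k=4,j=2: c = 35+6 = 41
k=4,j=3: c = 41+7 = 48
k=4,j=4: c = 48+8 = 56
k=4,j=5: c = 56+9 = 65
k=5,j=1: c = 65+6 = 71
k=5,j=2: c = 71+7 = 78
k=5,j=3: c = 78+8 = 86
k=5,j=4: c = 86+9 = 95
k=5,j=5: c = 95+10 = 105

105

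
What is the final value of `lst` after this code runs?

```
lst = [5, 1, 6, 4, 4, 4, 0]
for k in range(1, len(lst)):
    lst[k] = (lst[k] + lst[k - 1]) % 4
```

k=1: lst[1] = (1+5)%4 = 2 → [5, 2, 6, 4, 4, 4, 0]
k=2: lst[2] = (6+2)%4 = 0 → [5, 2, 0, 4, 4, 4, 0]
k=3: lst[3] = (4+0)%4 = 0 → [5, 2, 0, 0, 4, 4, 0]
k=4: lst[4] = (4+0)%4 = 0 → [5, 2, 0, 0, 0, 4, 0]
k=5: lst[5] = (4+0)%4 = 0 → [5, 2, 0, 0, 0, 0, 0]
k=6: lst[6] = (0+0)%4 = 0 → [5, 2, 0, 0, 0, 0, 0]

[5, 2, 0, 0, 0, 0, 0]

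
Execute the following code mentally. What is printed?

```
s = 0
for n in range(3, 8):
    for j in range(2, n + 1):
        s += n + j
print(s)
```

185

n=3,j=2: s = 0+5 = 5
n=3,j=3: s = 5+6 = 11
n=4,j=2: s = 11+6 = 17
n=4,j=3: s = 17+7 = 24
n=4,j=4: s = 24+8 = 32
n=5,j=2: s = 32+7 = 39
n=5,j=3: s = 39+8 = 47
n=5,j=4: s = 47+9 = 56
n=5,j=5: s = 56+10 = 66
n=6,j=2: s = 66+8 = 74
n=6,j=3: s = 74+9 = 83
n=6,j=4: s = 83+10 = 93
n=6,j=5: s = 93+11 = 104
n=6,j=6: s = 104+12 = 116
n=7,j=2: s = 116+9 = 125
n=7,j=3: s = 125+10 = 135
n=7,j=4: s = 135+11 = 146
n=7,j=5: s = 146+12 = 158
n=7,j=6: s = 158+13 = 171
n=7,j=7: s = 171+14 = 185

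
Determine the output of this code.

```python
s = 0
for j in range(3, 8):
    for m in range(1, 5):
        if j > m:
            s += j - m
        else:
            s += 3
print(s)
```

j=3,m=1: 3>1, s = 0+2 = 2
j=3,m=2: 3>2, s = 2+1 = 3
j=3,m=3: not 3>3, s = 3+3 = 6
j=3,m=4: not 3>4, s = 6+3 = 9
j=4,m=1: 4>1, s = 9+3 = 12
j=4,m=2: 4>2, s = 12+2 = 14
j=4,m=3: 4>3, s = 14+1 = 15
j=4,m=4: not 4>4, s = 15+3 = 18
j=5,m=1: 5>1, s = 18+4 = 22
j=5,m=2: 5>2, s = 22+3 = 25
j=5,m=3: 5>3, s = 25+2 = 27
j=5,m=4: 5>4, s = 27+1 = 28
j=6,m=1: 6>1, s = 28+5 = 33
j=6,m=2: 6>2, s = 33+4 = 37
j=6,m=3: 6>3, s = 37+3 = 40
j=6,m=4: 6>4, s = 40+2 = 42
j=7,m=1: 7>1, s = 42+6 = 48
j=7,m=2: 7>2, s = 48+5 = 53
j=7,m=3: 7>3, s = 53+4 = 57
j=7,m=4: 7>4, s = 57+3 = 60

60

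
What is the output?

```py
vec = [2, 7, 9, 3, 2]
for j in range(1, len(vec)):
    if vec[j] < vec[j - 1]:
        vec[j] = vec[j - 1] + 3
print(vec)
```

j=1: 7>=2, unchanged → [2, 7, 9, 3, 2]
j=2: 9>=7, unchanged → [2, 7, 9, 3, 2]
j=3: 3<9, vec[3] = 9+3 = 12 → [2, 7, 9, 12, 2]
j=4: 2<12, vec[4] = 12+3 = 15 → [2, 7, 9, 12, 15]

[2, 7, 9, 12, 15]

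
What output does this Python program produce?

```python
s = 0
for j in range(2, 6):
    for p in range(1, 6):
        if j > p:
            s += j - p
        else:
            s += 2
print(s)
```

40

j=2,p=1: 2>1, s = 0+1 = 1
j=2,p=2: not 2>2, s = 1+2 = 3
j=2,p=3: not 2>3, s = 3+2 = 5
j=2,p=4: not 2>4, s = 5+2 = 7
j=2,p=5: not 2>5, s = 7+2 = 9
j=3,p=1: 3>1, s = 9+2 = 11
j=3,p=2: 3>2, s = 11+1 = 12
j=3,p=3: not 3>3, s = 12+2 = 14
j=3,p=4: not 3>4, s = 14+2 = 16
j=3,p=5: not 3>5, s = 16+2 = 18
j=4,p=1: 4>1, s = 18+3 = 21
j=4,p=2: 4>2, s = 21+2 = 23
j=4,p=3: 4>3, s = 23+1 = 24
j=4,p=4: not 4>4, s = 24+2 = 26
j=4,p=5: not 4>5, s = 26+2 = 28
j=5,p=1: 5>1, s = 28+4 = 32
j=5,p=2: 5>2, s = 32+3 = 35
j=5,p=3: 5>3, s = 35+2 = 37
j=5,p=4: 5>4, s = 37+1 = 38
j=5,p=5: not 5>5, s = 38+2 = 40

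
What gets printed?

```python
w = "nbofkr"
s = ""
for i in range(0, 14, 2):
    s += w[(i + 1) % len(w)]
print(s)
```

i=0: add w[1]='b' → 'b'
i=2: add w[3]='f' → 'bf'
i=4: add w[5]='r' → 'bfr'
i=6: add w[1]='b' → 'bfrb'
i=8: add w[3]='f' → 'bfrbf'
i=10: add w[5]='r' → 'bfrbfr'
i=12: add w[1]='b' → 'bfrbfrb'

bfrbfrb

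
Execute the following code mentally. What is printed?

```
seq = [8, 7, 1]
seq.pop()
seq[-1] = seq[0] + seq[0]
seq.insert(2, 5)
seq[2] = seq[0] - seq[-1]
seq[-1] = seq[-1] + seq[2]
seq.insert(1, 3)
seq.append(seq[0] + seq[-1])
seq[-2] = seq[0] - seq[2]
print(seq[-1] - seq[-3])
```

pop() removes 1 → [8, 7]
seq[-1] = seq[0]+seq[0] = 8+8 = 16 → [8, 16]
insert 5 at 2 → [8, 16, 5]
seq[2] = seq[0]-seq[-1] = 8-5 = 3 → [8, 16, 3]
seq[-1] = seq[-1]+seq[2] = 3+3 = 6 → [8, 16, 6]
insert 3 at 1 → [8, 3, 16, 6]
append seq[0]+seq[-1] = 8+6 = 14 → [8, 3, 16, 6, 14]
seq[-2] = seq[0]-seq[2] = 8-16 = -8 → [8, 3, 16, -8, 14]
seq[-1]-seq[-3] = 14-16 = -2

-2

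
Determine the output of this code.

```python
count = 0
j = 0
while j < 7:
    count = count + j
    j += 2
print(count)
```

12

j=0: count = 0+0 = 0
j=2: count = 0+2 = 2
j=4: count = 2+4 = 6
j=6: count = 6+6 = 12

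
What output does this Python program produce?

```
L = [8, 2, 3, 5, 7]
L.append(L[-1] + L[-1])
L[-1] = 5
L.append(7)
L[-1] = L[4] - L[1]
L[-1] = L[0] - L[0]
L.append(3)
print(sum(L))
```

33

append L[-1]+L[-1] = 7+7 = 14 → [8, 2, 3, 5, 7, 14]
L[-1] = 5 → [8, 2, 3, 5, 7, 5]
append 7 → [8, 2, 3, 5, 7, 5, 7]
L[-1] = L[4]-L[1] = 7-2 = 5 → [8, 2, 3, 5, 7, 5, 5]
L[-1] = L[0]-L[0] = 8-8 = 0 → [8, 2, 3, 5, 7, 5, 0]
append 3 → [8, 2, 3, 5, 7, 5, 0, 3]
sum = 33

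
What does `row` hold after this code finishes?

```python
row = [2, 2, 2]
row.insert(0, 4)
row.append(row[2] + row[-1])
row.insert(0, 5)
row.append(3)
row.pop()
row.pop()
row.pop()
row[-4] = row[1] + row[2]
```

[6, 4, 2, 2]

insert 4 at 0 → [4, 2, 2, 2]
append row[2]+row[-1] = 2+2 = 4 → [4, 2, 2, 2, 4]
insert 5 at 0 → [5, 4, 2, 2, 2, 4]
append 3 → [5, 4, 2, 2, 2, 4, 3]
pop() removes 3 → [5, 4, 2, 2, 2, 4]
pop() removes 4 → [5, 4, 2, 2, 2]
pop() removes 2 → [5, 4, 2, 2]
row[-4] = row[1]+row[2] = 4+2 = 6 → [6, 4, 2, 2]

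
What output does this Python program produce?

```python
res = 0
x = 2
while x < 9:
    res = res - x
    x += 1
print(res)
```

x=2: res = 0-2 = -2
x=3: res = (-2)-3 = -5
x=4: res = (-5)-4 = -9
x=5: res = (-9)-5 = -14
x=6: res = (-14)-6 = -20
x=7: res = (-20)-7 = -27
x=8: res = (-27)-8 = -35

-35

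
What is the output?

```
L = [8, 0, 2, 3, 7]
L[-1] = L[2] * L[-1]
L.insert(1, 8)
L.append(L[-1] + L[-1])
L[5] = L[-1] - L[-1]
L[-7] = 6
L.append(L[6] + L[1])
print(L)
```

L[-1] = L[2]*L[-1] = 2*7 = 14 → [8, 0, 2, 3, 14]
insert 8 at 1 → [8, 8, 0, 2, 3, 14]
append L[-1]+L[-1] = 14+14 = 28 → [8, 8, 0, 2, 3, 14, 28]
L[5] = L[-1]-L[-1] = 28-28 = 0 → [8, 8, 0, 2, 3, 0, 28]
L[-7] = 6 → [6, 8, 0, 2, 3, 0, 28]
append L[6]+L[1] = 28+8 = 36 → [6, 8, 0, 2, 3, 0, 28, 36]

[6, 8, 0, 2, 3, 0, 28, 36]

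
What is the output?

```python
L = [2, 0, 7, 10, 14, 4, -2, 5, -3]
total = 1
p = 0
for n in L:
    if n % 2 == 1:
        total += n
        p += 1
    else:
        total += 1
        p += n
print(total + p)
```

47

n=2: not odd, total = 1+1 = 2; p=2
n=0: not odd, total = 2+1 = 3; p=2
n=7: odd, total = 3+7 = 10; p=3
n=10: not odd, total = 10+1 = 11; p=13
n=14: not odd, total = 11+1 = 12; p=27
n=4: not odd, total = 12+1 = 13; p=31
n=-2: not odd, total = 13+1 = 14; p=29
n=5: odd, total = 14+5 = 19; p=30
n=-3: odd, total = 19+(-3) = 16; p=31
total+p = 16+31 = 47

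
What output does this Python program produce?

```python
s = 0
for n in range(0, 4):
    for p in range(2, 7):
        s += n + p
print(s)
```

110

n=0,p=2: s = 0+2 = 2
n=0,p=3: s = 2+3 = 5
n=0,p=4: s = 5+4 = 9
n=0,p=5: s = 9+5 = 14
n=0,p=6: s = 14+6 = 20
n=1,p=2: s = 20+3 = 23
n=1,p=3: s = 23+4 = 27
n=1,p=4: s = 27+5 = 32
n=1,p=5: s = 32+6 = 38
n=1,p=6: s = 38+7 = 45
n=2,p=2: s = 45+4 = 49
n=2,p=3: s = 49+5 = 54
n=2,p=4: s = 54+6 = 60
n=2,p=5: s = 60+7 = 67
n=2,p=6: s = 67+8 = 75
n=3,p=2: s = 75+5 = 80
n=3,p=3: s = 80+6 = 86
n=3,p=4: s = 86+7 = 93
n=3,p=5: s = 93+8 = 101
n=3,p=6: s = 101+9 = 110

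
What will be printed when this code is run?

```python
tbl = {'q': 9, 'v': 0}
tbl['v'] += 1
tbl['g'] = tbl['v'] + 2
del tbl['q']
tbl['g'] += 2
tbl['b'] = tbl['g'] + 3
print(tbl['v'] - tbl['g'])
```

tbl['v'] = 0+1 = 1 → {'q': 9, 'v': 1}
tbl['g'] = tbl['v']+2 = 3 → {'q': 9, 'v': 1, 'g': 3}
del 'q' → {'v': 1, 'g': 3}
tbl['g'] = 3+2 = 5 → {'v': 1, 'g': 5}
tbl['b'] = tbl['g']+3 = 8 → {'v': 1, 'g': 5, 'b': 8}
tbl['v']-tbl['g'] = 1-5 = -4

-4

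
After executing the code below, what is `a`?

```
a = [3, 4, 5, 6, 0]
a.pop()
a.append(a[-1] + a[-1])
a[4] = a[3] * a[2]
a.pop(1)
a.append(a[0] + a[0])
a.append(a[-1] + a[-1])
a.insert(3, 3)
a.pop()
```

[3, 5, 6, 3, 30, 6]

pop() removes 0 → [3, 4, 5, 6]
append a[-1]+a[-1] = 6+6 = 12 → [3, 4, 5, 6, 12]
a[4] = a[3]*a[2] = 6*5 = 30 → [3, 4, 5, 6, 30]
pop(1) removes 4 → [3, 5, 6, 30]
append a[0]+a[0] = 3+3 = 6 → [3, 5, 6, 30, 6]
append a[-1]+a[-1] = 6+6 = 12 → [3, 5, 6, 30, 6, 12]
insert 3 at 3 → [3, 5, 6, 3, 30, 6, 12]
pop() removes 12 → [3, 5, 6, 3, 30, 6]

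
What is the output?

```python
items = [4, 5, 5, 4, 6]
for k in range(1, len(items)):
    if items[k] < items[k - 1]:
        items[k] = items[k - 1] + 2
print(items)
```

k=1: 5>=4, unchanged → [4, 5, 5, 4, 6]
k=2: 5>=5, unchanged → [4, 5, 5, 4, 6]
k=3: 4<5, items[3] = 5+2 = 7 → [4, 5, 5, 7, 6]
k=4: 6<7, items[4] = 7+2 = 9 → [4, 5, 5, 7, 9]

[4, 5, 5, 7, 9]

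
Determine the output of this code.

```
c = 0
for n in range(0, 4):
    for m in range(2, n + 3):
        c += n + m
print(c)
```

50

n=0,m=2: c = 0+2 = 2
n=1,m=2: c = 2+3 = 5
n=1,m=3: c = 5+4 = 9
n=2,m=2: c = 9+4 = 13
n=2,m=3: c = 13+5 = 18
n=2,m=4: c = 18+6 = 24
n=3,m=2: c = 24+5 = 29
n=3,m=3: c = 29+6 = 35
n=3,m=4: c = 35+7 = 42
n=3,m=5: c = 42+8 = 50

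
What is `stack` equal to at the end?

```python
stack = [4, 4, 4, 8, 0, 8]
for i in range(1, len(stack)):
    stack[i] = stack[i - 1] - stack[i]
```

i=1: stack[1] = 4-4 = 0 → [4, 0, 4, 8, 0, 8]
i=2: stack[2] = 0-4 = -4 → [4, 0, -4, 8, 0, 8]
i=3: stack[3] = (-4)-8 = -12 → [4, 0, -4, -12, 0, 8]
i=4: stack[4] = (-12)-0 = -12 → [4, 0, -4, -12, -12, 8]
i=5: stack[5] = (-12)-8 = -20 → [4, 0, -4, -12, -12, -20]

[4, 0, -4, -12, -12, -20]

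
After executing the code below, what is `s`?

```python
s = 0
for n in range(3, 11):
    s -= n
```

-52

n=3: s = 0-3 = -3
n=4: s = (-3)-4 = -7
n=5: s = (-7)-5 = -12
n=6: s = (-12)-6 = -18
n=7: s = (-18)-7 = -25
n=8: s = (-25)-8 = -33
n=9: s = (-33)-9 = -42
n=10: s = (-42)-10 = -52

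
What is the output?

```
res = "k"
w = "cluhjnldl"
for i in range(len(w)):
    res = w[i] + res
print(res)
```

i=0: prepend 'c' → 'ck'
i=1: prepend 'l' → 'lck'
i=2: prepend 'u' → 'ulck'
i=3: prepend 'h' → 'hulck'
i=4: prepend 'j' → 'jhulck'
i=5: prepend 'n' → 'njhulck'
i=6: prepend 'l' → 'lnjhulck'
i=7: prepend 'd' → 'dlnjhulck'
i=8: prepend 'l' → 'ldlnjhulck'

ldlnjhulck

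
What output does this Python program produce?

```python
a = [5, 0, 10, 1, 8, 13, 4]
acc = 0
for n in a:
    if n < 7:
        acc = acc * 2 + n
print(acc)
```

46

n=5: <7, acc = 0*2+5 = 5
n=0: <7, acc = 5*2+0 = 10
n=10: not <7
n=1: <7, acc = 10*2+1 = 21
n=8: not <7
n=13: not <7
n=4: <7, acc = 21*2+4 = 46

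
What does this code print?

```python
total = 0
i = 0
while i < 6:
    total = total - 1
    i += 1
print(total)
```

-6

i=0: total = 0-1 = -1
i=1: total = (-1)-1 = -2
i=2: total = (-2)-1 = -3
i=3: total = (-3)-1 = -4
i=4: total = (-4)-1 = -5
i=5: total = (-5)-1 = -6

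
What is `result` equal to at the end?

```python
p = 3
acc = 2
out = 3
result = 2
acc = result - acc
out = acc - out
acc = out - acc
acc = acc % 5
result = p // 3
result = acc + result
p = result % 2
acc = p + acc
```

3

acc = 2-2 = 0
out = 0-3 = -3
acc = (-3)-0 = -3
acc = (-3)%5 = 2
result = 3//3 = 1
result = 2+1 = 3
p = 3%2 = 1
acc = 1+2 = 3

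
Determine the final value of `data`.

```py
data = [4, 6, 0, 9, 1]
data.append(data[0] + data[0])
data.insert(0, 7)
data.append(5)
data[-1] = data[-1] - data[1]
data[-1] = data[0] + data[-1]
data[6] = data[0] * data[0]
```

append data[0]+data[0] = 4+4 = 8 → [4, 6, 0, 9, 1, 8]
insert 7 at 0 → [7, 4, 6, 0, 9, 1, 8]
append 5 → [7, 4, 6, 0, 9, 1, 8, 5]
data[-1] = data[-1]-data[1] = 5-4 = 1 → [7, 4, 6, 0, 9, 1, 8, 1]
data[-1] = data[0]+data[-1] = 7+1 = 8 → [7, 4, 6, 0, 9, 1, 8, 8]
data[6] = data[0]*data[0] = 7*7 = 49 → [7, 4, 6, 0, 9, 1, 49, 8]

[7, 4, 6, 0, 9, 1, 49, 8]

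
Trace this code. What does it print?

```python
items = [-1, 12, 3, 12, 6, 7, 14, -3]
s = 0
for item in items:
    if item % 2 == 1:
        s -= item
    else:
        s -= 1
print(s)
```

-10

item=-1: odd, s = 0-(-1) = 1
item=12: not odd, s = 1-1 = 0
item=3: odd, s = 0-3 = -3
item=12: not odd, s = (-3)-1 = -4
item=6: not odd, s = (-4)-1 = -5
item=7: odd, s = (-5)-7 = -12
item=14: not odd, s = (-12)-1 = -13
item=-3: odd, s = (-13)-(-3) = -10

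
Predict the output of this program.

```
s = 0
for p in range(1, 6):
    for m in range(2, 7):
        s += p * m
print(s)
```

p=1,m=2: s = 0+2 = 2
p=1,m=3: s = 2+3 = 5
p=1,m=4: s = 5+4 = 9
p=1,m=5: s = 9+5 = 14
p=1,m=6: s = 14+6 = 20
p=2,m=2: s = 20+4 = 24
p=2,m=3: s = 24+6 = 30
p=2,m=4: s = 30+8 = 38
p=2,m=5: s = 38+10 = 48
p=2,m=6: s = 48+12 = 60
p=3,m=2: s = 60+6 = 66
p=3,m=3: s = 66+9 = 75
p=3,m=4: s = 75+12 = 87
p=3,m=5: s = 87+15 = 102
p=3,m=6: s = 102+18 = 120
p=4,m=2: s = 120+8 = 128
p=4,m=3: s = 128+12 = 140
p=4,m=4: s = 140+16 = 156
p=4,m=5: s = 156+20 = 176
p=4,m=6: s = 176+24 = 200
p=5,m=2: s = 200+10 = 210
p=5,m=3: s = 210+15 = 225
p=5,m=4: s = 225+20 = 245
p=5,m=5: s = 245+25 = 270
p=5,m=6: s = 270+30 = 300

300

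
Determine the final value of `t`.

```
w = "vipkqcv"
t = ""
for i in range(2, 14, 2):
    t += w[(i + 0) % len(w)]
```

'pqvikc'

i=2: add w[2]='p' → 'p'
i=4: add w[4]='q' → 'pq'
i=6: add w[6]='v' → 'pqv'
i=8: add w[1]='i' → 'pqvi'
i=10: add w[3]='k' → 'pqvik'
i=12: add w[5]='c' → 'pqvikc'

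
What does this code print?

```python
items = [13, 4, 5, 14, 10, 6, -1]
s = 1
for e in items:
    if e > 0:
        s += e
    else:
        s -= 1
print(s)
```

e=13: >0, s = 1+13 = 14
e=4: >0, s = 14+4 = 18
e=5: >0, s = 18+5 = 23
e=14: >0, s = 23+14 = 37
e=10: >0, s = 37+10 = 47
e=6: >0, s = 47+6 = 53
e=-1: not >0, s = 53-1 = 52

52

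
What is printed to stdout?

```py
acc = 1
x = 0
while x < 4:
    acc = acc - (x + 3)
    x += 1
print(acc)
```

-17

x=0: acc = 1-3 = -2
x=1: acc = (-2)-4 = -6
x=2: acc = (-6)-5 = -11
x=3: acc = (-11)-6 = -17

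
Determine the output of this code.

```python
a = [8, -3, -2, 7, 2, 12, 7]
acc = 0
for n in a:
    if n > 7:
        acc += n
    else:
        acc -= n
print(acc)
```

9

n=8: >7, acc = 0+8 = 8
n=-3: not >7, acc = 8-(-3) = 11
n=-2: not >7, acc = 11-(-2) = 13
n=7: not >7, acc = 13-7 = 6
n=2: not >7, acc = 6-2 = 4
n=12: >7, acc = 4+12 = 16
n=7: not >7, acc = 16-7 = 9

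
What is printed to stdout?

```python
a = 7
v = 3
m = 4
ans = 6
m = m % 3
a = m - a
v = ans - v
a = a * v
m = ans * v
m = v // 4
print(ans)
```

m = 4%3 = 1
a = 1-7 = -6
v = 6-3 = 3
a = (-6)*3 = -18
m = 6*3 = 18
m = 3//4 = 0

6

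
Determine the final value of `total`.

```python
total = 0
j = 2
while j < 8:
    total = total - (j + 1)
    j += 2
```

j=2: total = 0-3 = -3
j=4: total = (-3)-5 = -8
j=6: total = (-8)-7 = -15

-15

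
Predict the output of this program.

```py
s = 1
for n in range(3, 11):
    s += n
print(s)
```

53

n=3: s = 1+3 = 4
n=4: s = 4+4 = 8
n=5: s = 8+5 = 13
n=6: s = 13+6 = 19
n=7: s = 19+7 = 26
n=8: s = 26+8 = 34
n=9: s = 34+9 = 43
n=10: s = 43+10 = 53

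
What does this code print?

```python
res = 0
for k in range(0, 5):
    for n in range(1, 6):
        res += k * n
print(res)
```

k=0,n=1: res = 0+0 = 0
k=0,n=2: res = 0+0 = 0
k=0,n=3: res = 0+0 = 0
k=0,n=4: res = 0+0 = 0
k=0,n=5: res = 0+0 = 0
k=1,n=1: res = 0+1 = 1
k=1,n=2: res = 1+2 = 3
k=1,n=3: res = 3+3 = 6
k=1,n=4: res = 6+4 = 10
k=1,n=5: res = 10+5 = 15
k=2,n=1: res = 15+2 = 17
k=2,n=2: res = 17+4 = 21
k=2,n=3: res = 21+6 = 27
k=2,n=4: res = 27+8 = 35
k=2,n=5: res = 35+10 = 45
k=3,n=1: res = 45+3 = 48
k=3,n=2: res = 48+6 = 54
k=3,n=3: res = 54+9 = 63
k=3,n=4: res = 63+12 = 75
k=3,n=5: res = 75+15 = 90
k=4,n=1: res = 90+4 = 94
k=4,n=2: res = 94+8 = 102
k=4,n=3: res = 102+12 = 114
k=4,n=4: res = 114+16 = 130
k=4,n=5: res = 130+20 = 150

150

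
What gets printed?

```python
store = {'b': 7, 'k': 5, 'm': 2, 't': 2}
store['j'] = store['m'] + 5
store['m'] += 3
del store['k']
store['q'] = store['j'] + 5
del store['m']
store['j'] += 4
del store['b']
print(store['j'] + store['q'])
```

store['j'] = store['m']+5 = 7 → {'b': 7, 'k': 5, 'm': 2, 't': 2, 'j': 7}
store['m'] = 2+3 = 5 → {'b': 7, 'k': 5, 'm': 5, 't': 2, 'j': 7}
del 'k' → {'b': 7, 'm': 5, 't': 2, 'j': 7}
store['q'] = store['j']+5 = 12 → {'b': 7, 'm': 5, 't': 2, 'j': 7, 'q': 12}
del 'm' → {'b': 7, 't': 2, 'j': 7, 'q': 12}
store['j'] = 7+4 = 11 → {'b': 7, 't': 2, 'j': 11, 'q': 12}
del 'b' → {'t': 2, 'j': 11, 'q': 12}
store['j']+store['q'] = 11+12 = 23

23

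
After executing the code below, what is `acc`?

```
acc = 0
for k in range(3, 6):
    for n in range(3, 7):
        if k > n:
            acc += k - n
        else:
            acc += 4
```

40

k=3,n=3: not 3>3, acc = 0+4 = 4
k=3,n=4: not 3>4, acc = 4+4 = 8
k=3,n=5: not 3>5, acc = 8+4 = 12
k=3,n=6: not 3>6, acc = 12+4 = 16
k=4,n=3: 4>3, acc = 16+1 = 17
k=4,n=4: not 4>4, acc = 17+4 = 21
k=4,n=5: not 4>5, acc = 21+4 = 25
k=4,n=6: not 4>6, acc = 25+4 = 29
k=5,n=3: 5>3, acc = 29+2 = 31
k=5,n=4: 5>4, acc = 31+1 = 32
k=5,n=5: not 5>5, acc = 32+4 = 36
k=5,n=6: not 5>6, acc = 36+4 = 40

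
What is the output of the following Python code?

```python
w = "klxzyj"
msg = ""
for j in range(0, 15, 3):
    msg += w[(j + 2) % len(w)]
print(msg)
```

j=0: add w[2]='x' → 'x'
j=3: add w[5]='j' → 'xj'
j=6: add w[2]='x' → 'xjx'
j=9: add w[5]='j' → 'xjxj'
j=12: add w[2]='x' → 'xjxjx'

xjxjx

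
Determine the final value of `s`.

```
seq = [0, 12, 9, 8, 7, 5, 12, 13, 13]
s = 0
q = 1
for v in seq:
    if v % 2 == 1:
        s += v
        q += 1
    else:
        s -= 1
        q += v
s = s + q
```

81

v=0: not odd, s = 0-1 = -1; q=1
v=12: not odd, s = (-1)-1 = -2; q=13
v=9: odd, s = (-2)+9 = 7; q=14
v=8: not odd, s = 7-1 = 6; q=22
v=7: odd, s = 6+7 = 13; q=23
v=5: odd, s = 13+5 = 18; q=24
v=12: not odd, s = 18-1 = 17; q=36
v=13: odd, s = 17+13 = 30; q=37
v=13: odd, s = 30+13 = 43; q=38
s+q = 43+38 = 81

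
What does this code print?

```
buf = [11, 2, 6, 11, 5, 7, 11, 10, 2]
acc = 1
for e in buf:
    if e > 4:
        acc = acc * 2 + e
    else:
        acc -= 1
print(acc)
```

e=11: >4, acc = 1*2+11 = 13
e=2: not >4, acc = 13-1 = 12
e=6: >4, acc = 12*2+6 = 30
e=11: >4, acc = 30*2+11 = 71
e=5: >4, acc = 71*2+5 = 147
e=7: >4, acc = 147*2+7 = 301
e=11: >4, acc = 301*2+11 = 613
e=10: >4, acc = 613*2+10 = 1236
e=2: not >4, acc = 1236-1 = 1235

1235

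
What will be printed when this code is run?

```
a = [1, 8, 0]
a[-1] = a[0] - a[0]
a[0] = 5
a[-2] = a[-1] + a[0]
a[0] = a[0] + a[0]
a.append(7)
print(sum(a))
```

22

a[-1] = a[0]-a[0] = 1-1 = 0 → [1, 8, 0]
a[0] = 5 → [5, 8, 0]
a[-2] = a[-1]+a[0] = 0+5 = 5 → [5, 5, 0]
a[0] = a[0]+a[0] = 5+5 = 10 → [10, 5, 0]
append 7 → [10, 5, 0, 7]
sum = 22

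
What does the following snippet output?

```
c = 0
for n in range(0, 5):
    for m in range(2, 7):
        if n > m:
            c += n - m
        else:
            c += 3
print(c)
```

n=0,m=2: not 0>2, c = 0+3 = 3
n=0,m=3: not 0>3, c = 3+3 = 6
n=0,m=4: not 0>4, c = 6+3 = 9
n=0,m=5: not 0>5, c = 9+3 = 12
n=0,m=6: not 0>6, c = 12+3 = 15
n=1,m=2: not 1>2, c = 15+3 = 18
n=1,m=3: not 1>3, c = 18+3 = 21
n=1,m=4: not 1>4, c = 21+3 = 24
n=1,m=5: not 1>5, c = 24+3 = 27
n=1,m=6: not 1>6, c = 27+3 = 30
n=2,m=2: not 2>2, c = 30+3 = 33
n=2,m=3: not 2>3, c = 33+3 = 36
n=2,m=4: not 2>4, c = 36+3 = 39
n=2,m=5: not 2>5, c = 39+3 = 42
n=2,m=6: not 2>6, c = 42+3 = 45
n=3,m=2: 3>2, c = 45+1 = 46
n=3,m=3: not 3>3, c = 46+3 = 49
n=3,m=4: not 3>4, c = 49+3 = 52
n=3,m=5: not 3>5, c = 52+3 = 55
n=3,m=6: not 3>6, c = 55+3 = 58
n=4,m=2: 4>2, c = 58+2 = 60
n=4,m=3: 4>3, c = 60+1 = 61
n=4,m=4: not 4>4, c = 61+3 = 64
n=4,m=5: not 4>5, c = 64+3 = 67
n=4,m=6: not 4>6, c = 67+3 = 70

70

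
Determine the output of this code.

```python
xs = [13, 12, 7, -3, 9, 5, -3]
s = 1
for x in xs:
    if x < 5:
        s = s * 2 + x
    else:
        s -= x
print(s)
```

-161

x=13: not <5, s = 1-13 = -12
x=12: not <5, s = (-12)-12 = -24
x=7: not <5, s = (-24)-7 = -31
x=-3: <5, s = (-31)*2+(-3) = -65
x=9: not <5, s = (-65)-9 = -74
x=5: not <5, s = (-74)-5 = -79
x=-3: <5, s = (-79)*2+(-3) = -161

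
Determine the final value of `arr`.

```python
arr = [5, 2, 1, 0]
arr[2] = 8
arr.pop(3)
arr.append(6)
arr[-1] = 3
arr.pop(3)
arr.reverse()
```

[8, 2, 5]

arr[2] = 8 → [5, 2, 8, 0]
pop(3) removes 0 → [5, 2, 8]
append 6 → [5, 2, 8, 6]
arr[-1] = 3 → [5, 2, 8, 3]
pop(3) removes 3 → [5, 2, 8]
reverse → [8, 2, 5]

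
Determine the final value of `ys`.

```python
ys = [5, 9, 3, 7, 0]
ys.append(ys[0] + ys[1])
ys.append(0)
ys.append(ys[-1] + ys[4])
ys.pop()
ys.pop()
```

[5, 9, 3, 7, 0, 14]

append ys[0]+ys[1] = 5+9 = 14 → [5, 9, 3, 7, 0, 14]
append 0 → [5, 9, 3, 7, 0, 14, 0]
append ys[-1]+ys[4] = 0+0 = 0 → [5, 9, 3, 7, 0, 14, 0, 0]
pop() removes 0 → [5, 9, 3, 7, 0, 14, 0]
pop() removes 0 → [5, 9, 3, 7, 0, 14]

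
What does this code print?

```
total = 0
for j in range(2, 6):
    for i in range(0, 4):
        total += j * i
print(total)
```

j=2,i=0: total = 0+0 = 0
j=2,i=1: total = 0+2 = 2
j=2,i=2: total = 2+4 = 6
j=2,i=3: total = 6+6 = 12
j=3,i=0: total = 12+0 = 12
j=3,i=1: total = 12+3 = 15
j=3,i=2: total = 15+6 = 21
j=3,i=3: total = 21+9 = 30
j=4,i=0: total = 30+0 = 30
j=4,i=1: total = 30+4 = 34
j=4,i=2: total = 34+8 = 42
j=4,i=3: total = 42+12 = 54
j=5,i=0: total = 54+0 = 54
j=5,i=1: total = 54+5 = 59
j=5,i=2: total = 59+10 = 69
j=5,i=3: total = 69+15 = 84

84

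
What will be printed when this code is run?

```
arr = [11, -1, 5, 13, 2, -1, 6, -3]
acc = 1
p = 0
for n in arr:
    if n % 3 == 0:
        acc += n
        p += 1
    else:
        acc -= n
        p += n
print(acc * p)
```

-775

n=11: not %3==0, acc = 1-11 = -10; p=11
n=-1: not %3==0, acc = (-10)-(-1) = -9; p=10
n=5: not %3==0, acc = (-9)-5 = -14; p=15
n=13: not %3==0, acc = (-14)-13 = -27; p=28
n=2: not %3==0, acc = (-27)-2 = -29; p=30
n=-1: not %3==0, acc = (-29)-(-1) = -28; p=29
n=6: %3==0, acc = (-28)+6 = -22; p=30
n=-3: %3==0, acc = (-22)+(-3) = -25; p=31
acc*p = (-25)*31 = -775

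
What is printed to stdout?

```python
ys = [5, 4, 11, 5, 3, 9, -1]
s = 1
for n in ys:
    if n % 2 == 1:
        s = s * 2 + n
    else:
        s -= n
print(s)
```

n=5: odd, s = 1*2+5 = 7
n=4: not odd, s = 7-4 = 3
n=11: odd, s = 3*2+11 = 17
n=5: odd, s = 17*2+5 = 39
n=3: odd, s = 39*2+3 = 81
n=9: odd, s = 81*2+9 = 171
n=-1: odd, s = 171*2+(-1) = 341

341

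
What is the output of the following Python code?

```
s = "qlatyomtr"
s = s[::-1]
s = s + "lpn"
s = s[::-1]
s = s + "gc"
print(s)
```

reverse → 'rtmoytalq'
+ 'lpn' → 'rtmoytalqlpn'
reverse → 'nplqlatyomtr'
+ 'gc' → 'nplqlatyomtrgc'

nplqlatyomtrgc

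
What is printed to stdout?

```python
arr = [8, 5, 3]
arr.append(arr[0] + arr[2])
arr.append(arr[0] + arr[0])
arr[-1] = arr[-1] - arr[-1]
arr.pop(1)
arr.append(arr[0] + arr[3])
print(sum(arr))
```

30

append arr[0]+arr[2] = 8+3 = 11 → [8, 5, 3, 11]
append arr[0]+arr[0] = 8+8 = 16 → [8, 5, 3, 11, 16]
arr[-1] = arr[-1]-arr[-1] = 16-16 = 0 → [8, 5, 3, 11, 0]
pop(1) removes 5 → [8, 3, 11, 0]
append arr[0]+arr[3] = 8+0 = 8 → [8, 3, 11, 0, 8]
sum = 30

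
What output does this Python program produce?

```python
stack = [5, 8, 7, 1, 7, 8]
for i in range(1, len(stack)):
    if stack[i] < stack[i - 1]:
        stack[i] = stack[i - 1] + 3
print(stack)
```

[5, 8, 11, 14, 17, 20]

i=1: 8>=5, unchanged → [5, 8, 7, 1, 7, 8]
i=2: 7<8, stack[2] = 8+3 = 11 → [5, 8, 11, 1, 7, 8]
i=3: 1<11, stack[3] = 11+3 = 14 → [5, 8, 11, 14, 7, 8]
i=4: 7<14, stack[4] = 14+3 = 17 → [5, 8, 11, 14, 17, 8]
i=5: 8<17, stack[5] = 17+3 = 20 → [5, 8, 11, 14, 17, 20]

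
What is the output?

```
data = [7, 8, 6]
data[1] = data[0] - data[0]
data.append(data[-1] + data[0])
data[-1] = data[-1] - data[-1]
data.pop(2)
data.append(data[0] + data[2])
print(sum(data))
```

14

data[1] = data[0]-data[0] = 7-7 = 0 → [7, 0, 6]
append data[-1]+data[0] = 6+7 = 13 → [7, 0, 6, 13]
data[-1] = data[-1]-data[-1] = 13-13 = 0 → [7, 0, 6, 0]
pop(2) removes 6 → [7, 0, 0]
append data[0]+data[2] = 7+0 = 7 → [7, 0, 0, 7]
sum = 14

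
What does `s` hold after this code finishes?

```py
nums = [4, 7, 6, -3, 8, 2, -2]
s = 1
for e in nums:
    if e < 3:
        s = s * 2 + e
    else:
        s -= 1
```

e=4: not <3, s = 1-1 = 0
e=7: not <3, s = 0-1 = -1
e=6: not <3, s = (-1)-1 = -2
e=-3: <3, s = (-2)*2+(-3) = -7
e=8: not <3, s = (-7)-1 = -8
e=2: <3, s = (-8)*2+2 = -14
e=-2: <3, s = (-14)*2+(-2) = -30

-30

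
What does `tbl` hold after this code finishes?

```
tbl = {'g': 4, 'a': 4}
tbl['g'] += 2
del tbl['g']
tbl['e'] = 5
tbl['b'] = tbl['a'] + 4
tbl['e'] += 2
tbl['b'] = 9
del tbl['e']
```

{'a': 4, 'b': 9}

tbl['g'] = 4+2 = 6 → {'g': 6, 'a': 4}
del 'g' → {'a': 4}
tbl['e'] = 5 → {'a': 4, 'e': 5}
tbl['b'] = tbl['a']+4 = 8 → {'a': 4, 'e': 5, 'b': 8}
tbl['e'] = 5+2 = 7 → {'a': 4, 'e': 7, 'b': 8}
tbl['b'] = 9 → {'a': 4, 'e': 7, 'b': 9}
del 'e' → {'a': 4, 'b': 9}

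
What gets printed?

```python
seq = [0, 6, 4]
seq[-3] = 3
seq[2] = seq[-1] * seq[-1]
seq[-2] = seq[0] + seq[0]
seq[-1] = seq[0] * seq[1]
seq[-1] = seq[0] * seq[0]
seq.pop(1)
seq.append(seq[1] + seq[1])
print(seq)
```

[3, 9, 18]

seq[-3] = 3 → [3, 6, 4]
seq[2] = seq[-1]*seq[-1] = 4*4 = 16 → [3, 6, 16]
seq[-2] = seq[0]+seq[0] = 3+3 = 6 → [3, 6, 16]
seq[-1] = seq[0]*seq[1] = 3*6 = 18 → [3, 6, 18]
seq[-1] = seq[0]*seq[0] = 3*3 = 9 → [3, 6, 9]
pop(1) removes 6 → [3, 9]
append seq[1]+seq[1] = 9+9 = 18 → [3, 9, 18]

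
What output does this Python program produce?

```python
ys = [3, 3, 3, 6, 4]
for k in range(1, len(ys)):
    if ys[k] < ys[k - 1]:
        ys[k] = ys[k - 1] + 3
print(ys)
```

[3, 3, 3, 6, 9]

k=1: 3>=3, unchanged → [3, 3, 3, 6, 4]
k=2: 3>=3, unchanged → [3, 3, 3, 6, 4]
k=3: 6>=3, unchanged → [3, 3, 3, 6, 4]
k=4: 4<6, ys[4] = 6+3 = 9 → [3, 3, 3, 6, 9]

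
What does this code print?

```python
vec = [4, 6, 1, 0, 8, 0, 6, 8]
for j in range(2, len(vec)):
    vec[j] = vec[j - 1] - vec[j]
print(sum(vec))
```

j=2: vec[2] = 6-1 = 5 → [4, 6, 5, 0, 8, 0, 6, 8]
j=3: vec[3] = 5-0 = 5 → [4, 6, 5, 5, 8, 0, 6, 8]
j=4: vec[4] = 5-8 = -3 → [4, 6, 5, 5, -3, 0, 6, 8]
j=5: vec[5] = (-3)-0 = -3 → [4, 6, 5, 5, -3, -3, 6, 8]
j=6: vec[6] = (-3)-6 = -9 → [4, 6, 5, 5, -3, -3, -9, 8]
j=7: vec[7] = (-9)-8 = -17 → [4, 6, 5, 5, -3, -3, -9, -17]
sum = -12

-12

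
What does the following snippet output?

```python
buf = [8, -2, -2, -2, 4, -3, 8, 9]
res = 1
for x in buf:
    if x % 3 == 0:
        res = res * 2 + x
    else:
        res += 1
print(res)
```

29

x=8: not %3==0, res = 1+1 = 2
x=-2: not %3==0, res = 2+1 = 3
x=-2: not %3==0, res = 3+1 = 4
x=-2: not %3==0, res = 4+1 = 5
x=4: not %3==0, res = 5+1 = 6
x=-3: %3==0, res = 6*2+(-3) = 9
x=8: not %3==0, res = 9+1 = 10
x=9: %3==0, res = 10*2+9 = 29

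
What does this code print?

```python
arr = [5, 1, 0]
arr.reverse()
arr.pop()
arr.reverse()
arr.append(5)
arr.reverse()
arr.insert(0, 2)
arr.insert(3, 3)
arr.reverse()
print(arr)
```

[1, 3, 0, 5, 2]

reverse → [0, 1, 5]
pop() removes 5 → [0, 1]
reverse → [1, 0]
append 5 → [1, 0, 5]
reverse → [5, 0, 1]
insert 2 at 0 → [2, 5, 0, 1]
insert 3 at 3 → [2, 5, 0, 3, 1]
reverse → [1, 3, 0, 5, 2]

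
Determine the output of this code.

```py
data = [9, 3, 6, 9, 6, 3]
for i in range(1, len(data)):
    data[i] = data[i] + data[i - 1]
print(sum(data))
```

135

i=1: data[1] = 3+9 = 12 → [9, 12, 6, 9, 6, 3]
i=2: data[2] = 6+12 = 18 → [9, 12, 18, 9, 6, 3]
i=3: data[3] = 9+18 = 27 → [9, 12, 18, 27, 6, 3]
i=4: data[4] = 6+27 = 33 → [9, 12, 18, 27, 33, 3]
i=5: data[5] = 3+33 = 36 → [9, 12, 18, 27, 33, 36]
sum = 135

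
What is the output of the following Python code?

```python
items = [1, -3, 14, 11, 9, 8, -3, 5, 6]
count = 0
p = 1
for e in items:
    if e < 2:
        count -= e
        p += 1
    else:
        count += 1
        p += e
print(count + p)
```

e=1: <2, count = 0-1 = -1; p=2
e=-3: <2, count = (-1)-(-3) = 2; p=3
e=14: not <2, count = 2+1 = 3; p=17
e=11: not <2, count = 3+1 = 4; p=28
e=9: not <2, count = 4+1 = 5; p=37
e=8: not <2, count = 5+1 = 6; p=45
e=-3: <2, count = 6-(-3) = 9; p=46
e=5: not <2, count = 9+1 = 10; p=51
e=6: not <2, count = 10+1 = 11; p=57
count+p = 11+57 = 68

68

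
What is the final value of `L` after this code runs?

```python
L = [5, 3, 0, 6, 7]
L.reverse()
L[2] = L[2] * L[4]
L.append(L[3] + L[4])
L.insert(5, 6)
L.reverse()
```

[8, 6, 5, 3, 0, 6, 7]

reverse → [7, 6, 0, 3, 5]
L[2] = L[2]*L[4] = 0*5 = 0 → [7, 6, 0, 3, 5]
append L[3]+L[4] = 3+5 = 8 → [7, 6, 0, 3, 5, 8]
insert 6 at 5 → [7, 6, 0, 3, 5, 6, 8]
reverse → [8, 6, 5, 3, 0, 6, 7]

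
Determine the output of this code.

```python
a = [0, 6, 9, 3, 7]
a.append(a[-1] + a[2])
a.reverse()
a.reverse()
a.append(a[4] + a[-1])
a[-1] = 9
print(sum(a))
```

append a[-1]+a[2] = 7+9 = 16 → [0, 6, 9, 3, 7, 16]
reverse → [16, 7, 3, 9, 6, 0]
reverse → [0, 6, 9, 3, 7, 16]
append a[4]+a[-1] = 7+16 = 23 → [0, 6, 9, 3, 7, 16, 23]
a[-1] = 9 → [0, 6, 9, 3, 7, 16, 9]
sum = 50

50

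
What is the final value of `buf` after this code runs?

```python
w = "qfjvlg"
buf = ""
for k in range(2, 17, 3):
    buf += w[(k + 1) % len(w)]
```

k=2: add w[3]='v' → 'v'
k=5: add w[0]='q' → 'vq'
k=8: add w[3]='v' → 'vqv'
k=11: add w[0]='q' → 'vqvq'
k=14: add w[3]='v' → 'vqvqv'

'vqvqv'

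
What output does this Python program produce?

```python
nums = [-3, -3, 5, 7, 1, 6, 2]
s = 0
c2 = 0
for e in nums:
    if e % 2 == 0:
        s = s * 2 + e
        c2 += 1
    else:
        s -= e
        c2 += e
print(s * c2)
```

e=-3: not even, s = 0-(-3) = 3; c2=-3
e=-3: not even, s = 3-(-3) = 6; c2=-6
e=5: not even, s = 6-5 = 1; c2=-1
e=7: not even, s = 1-7 = -6; c2=6
e=1: not even, s = (-6)-1 = -7; c2=7
e=6: even, s = (-7)*2+6 = -8; c2=8
e=2: even, s = (-8)*2+2 = -14; c2=9
s*c2 = (-14)*9 = -126

-126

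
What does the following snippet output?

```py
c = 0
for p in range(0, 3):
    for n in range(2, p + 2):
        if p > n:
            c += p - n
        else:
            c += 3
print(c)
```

p=1,n=2: not 1>2, c = 0+3 = 3
p=2,n=2: not 2>2, c = 3+3 = 6
p=2,n=3: not 2>3, c = 6+3 = 9

9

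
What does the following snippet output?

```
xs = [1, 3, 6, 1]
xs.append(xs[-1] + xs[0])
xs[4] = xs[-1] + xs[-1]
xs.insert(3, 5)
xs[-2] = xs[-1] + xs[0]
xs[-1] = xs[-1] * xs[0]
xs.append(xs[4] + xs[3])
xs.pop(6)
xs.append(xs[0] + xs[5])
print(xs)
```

[1, 3, 6, 5, 5, 4, 5]

append xs[-1]+xs[0] = 1+1 = 2 → [1, 3, 6, 1, 2]
xs[4] = xs[-1]+xs[-1] = 2+2 = 4 → [1, 3, 6, 1, 4]
insert 5 at 3 → [1, 3, 6, 5, 1, 4]
xs[-2] = xs[-1]+xs[0] = 4+1 = 5 → [1, 3, 6, 5, 5, 4]
xs[-1] = xs[-1]*xs[0] = 4*1 = 4 → [1, 3, 6, 5, 5, 4]
append xs[4]+xs[3] = 5+5 = 10 → [1, 3, 6, 5, 5, 4, 10]
pop(6) removes 10 → [1, 3, 6, 5, 5, 4]
append xs[0]+xs[5] = 1+4 = 5 → [1, 3, 6, 5, 5, 4, 5]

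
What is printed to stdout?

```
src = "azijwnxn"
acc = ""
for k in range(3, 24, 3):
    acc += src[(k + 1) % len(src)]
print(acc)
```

wninajx

k=3: add src[4]='w' → 'w'
k=6: add src[7]='n' → 'wn'
k=9: add src[2]='i' → 'wni'
k=12: add src[5]='n' → 'wnin'
k=15: add src[0]='a' → 'wnina'
k=18: add src[3]='j' → 'wninaj'
k=21: add src[6]='x' → 'wninajx'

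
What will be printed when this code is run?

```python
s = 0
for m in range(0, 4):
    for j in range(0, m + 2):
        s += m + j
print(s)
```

m=0,j=0: s = 0+0 = 0
m=0,j=1: s = 0+1 = 1
m=1,j=0: s = 1+1 = 2
m=1,j=1: s = 2+2 = 4
m=1,j=2: s = 4+3 = 7
m=2,j=0: s = 7+2 = 9
m=2,j=1: s = 9+3 = 12
m=2,j=2: s = 12+4 = 16
m=2,j=3: s = 16+5 = 21
m=3,j=0: s = 21+3 = 24
m=3,j=1: s = 24+4 = 28
m=3,j=2: s = 28+5 = 33
m=3,j=3: s = 33+6 = 39
m=3,j=4: s = 39+7 = 46

46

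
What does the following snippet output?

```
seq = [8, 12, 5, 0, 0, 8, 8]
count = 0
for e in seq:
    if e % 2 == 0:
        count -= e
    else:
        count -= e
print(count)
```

-41

e=8: even, count = 0-8 = -8
e=12: even, count = (-8)-12 = -20
e=5: not even, count = (-20)-5 = -25
e=0: even, count = (-25)-0 = -25
e=0: even, count = (-25)-0 = -25
e=8: even, count = (-25)-8 = -33
e=8: even, count = (-33)-8 = -41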